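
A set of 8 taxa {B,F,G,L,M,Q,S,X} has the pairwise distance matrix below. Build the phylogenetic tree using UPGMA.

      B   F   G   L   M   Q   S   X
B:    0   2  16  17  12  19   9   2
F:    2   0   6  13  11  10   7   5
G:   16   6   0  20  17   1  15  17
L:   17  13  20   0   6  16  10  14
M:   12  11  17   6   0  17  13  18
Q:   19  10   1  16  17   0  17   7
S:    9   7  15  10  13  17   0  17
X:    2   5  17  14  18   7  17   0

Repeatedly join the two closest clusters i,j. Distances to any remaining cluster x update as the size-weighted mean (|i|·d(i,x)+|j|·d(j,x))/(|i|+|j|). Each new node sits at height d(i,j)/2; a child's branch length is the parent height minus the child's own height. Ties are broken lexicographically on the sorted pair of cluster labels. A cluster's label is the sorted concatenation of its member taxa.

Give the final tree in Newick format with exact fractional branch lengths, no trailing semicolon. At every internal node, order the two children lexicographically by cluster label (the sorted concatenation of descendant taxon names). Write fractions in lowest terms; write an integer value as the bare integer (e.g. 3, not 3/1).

step 1: merge (G,Q) at d=1; branch lengths G→1/2, Q→1/2; new cluster GQ
  updated: d(B,GQ)=35/2, d(F,GQ)=8, d(GQ,L)=18, d(GQ,M)=17, d(GQ,S)=16, d(GQ,X)=12
step 2: merge (B,F) at d=2; branch lengths B→1, F→1; new cluster BF
  updated: d(BF,GQ)=51/4, d(BF,L)=15, d(BF,M)=23/2, d(BF,S)=8, d(BF,X)=7/2
step 3: merge (BF,X) at d=7/2; branch lengths BF→3/4, X→7/4; new cluster BFX
  updated: d(BFX,GQ)=25/2, d(BFX,L)=44/3, d(BFX,M)=41/3, d(BFX,S)=11
step 4: merge (L,M) at d=6; branch lengths L→3, M→3; new cluster LM
  updated: d(BFX,LM)=85/6, d(GQ,LM)=35/2, d(LM,S)=23/2
step 5: merge (BFX,S) at d=11; branch lengths BFX→15/4, S→11/2; new cluster BFSX
  updated: d(BFSX,GQ)=107/8, d(BFSX,LM)=27/2
step 6: merge (BFSX,GQ) at d=107/8; branch lengths BFSX→19/16, GQ→99/16; new cluster BFGQSX
  updated: d(BFGQSX,LM)=89/6
step 7: merge (BFGQSX,LM) at d=89/6; branch lengths BFGQSX→35/48, LM→53/12; new cluster BFGLMQSX
final tree: (((((B:1,F:1):3/4,X:7/4):15/4,S:11/2):19/16,(G:1/2,Q:1/2):99/16):35/48,(L:3,M:3):53/12)
total length: 1597/48

(((((B:1,F:1):3/4,X:7/4):15/4,S:11/2):19/16,(G:1/2,Q:1/2):99/16):35/48,(L:3,M:3):53/12)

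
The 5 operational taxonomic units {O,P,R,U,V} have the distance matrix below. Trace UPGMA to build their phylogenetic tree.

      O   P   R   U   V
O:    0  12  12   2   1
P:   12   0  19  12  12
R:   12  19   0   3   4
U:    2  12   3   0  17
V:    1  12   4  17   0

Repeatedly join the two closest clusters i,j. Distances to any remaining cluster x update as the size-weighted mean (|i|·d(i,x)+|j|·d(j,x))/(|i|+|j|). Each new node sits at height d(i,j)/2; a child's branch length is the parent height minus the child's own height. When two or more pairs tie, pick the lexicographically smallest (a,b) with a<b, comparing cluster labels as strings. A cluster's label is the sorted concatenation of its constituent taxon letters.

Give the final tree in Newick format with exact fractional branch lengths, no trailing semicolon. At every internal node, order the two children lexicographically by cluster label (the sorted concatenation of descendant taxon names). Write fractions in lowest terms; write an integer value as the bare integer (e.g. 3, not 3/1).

step 1: merge (O,V) at d=1; branch lengths O→1/2, V→1/2; new cluster OV
  updated: d(OV,P)=12, d(OV,R)=8, d(OV,U)=19/2
step 2: merge (R,U) at d=3; branch lengths R→3/2, U→3/2; new cluster RU
  updated: d(OV,RU)=35/4, d(P,RU)=31/2
step 3: merge (OV,RU) at d=35/4; branch lengths OV→31/8, RU→23/8; new cluster ORUV
  updated: d(ORUV,P)=55/4
step 4: merge (ORUV,P) at d=55/4; branch lengths ORUV→5/2, P→55/8; new cluster OPRUV
final tree: (((O:1/2,V:1/2):31/8,(R:3/2,U:3/2):23/8):5/2,P:55/8)
total length: 161/8

(((O:1/2,V:1/2):31/8,(R:3/2,U:3/2):23/8):5/2,P:55/8)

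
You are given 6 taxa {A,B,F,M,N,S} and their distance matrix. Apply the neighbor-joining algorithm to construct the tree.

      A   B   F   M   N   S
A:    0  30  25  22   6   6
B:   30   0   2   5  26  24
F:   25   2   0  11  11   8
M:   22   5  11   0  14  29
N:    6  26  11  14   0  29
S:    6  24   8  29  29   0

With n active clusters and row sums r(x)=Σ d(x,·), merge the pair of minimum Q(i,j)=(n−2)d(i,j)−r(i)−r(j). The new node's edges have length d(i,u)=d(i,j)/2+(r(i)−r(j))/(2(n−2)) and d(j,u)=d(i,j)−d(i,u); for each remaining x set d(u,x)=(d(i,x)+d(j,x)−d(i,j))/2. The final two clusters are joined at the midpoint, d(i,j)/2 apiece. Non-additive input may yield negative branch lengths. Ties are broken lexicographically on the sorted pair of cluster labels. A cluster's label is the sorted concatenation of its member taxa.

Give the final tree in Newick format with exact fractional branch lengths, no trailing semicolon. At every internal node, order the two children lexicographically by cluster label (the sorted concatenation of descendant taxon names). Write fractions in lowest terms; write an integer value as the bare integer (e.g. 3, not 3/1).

iteration 1: select A,S (d=6, Q=-161); attach at lengths (17/8, 31/8); label the merged cluster AS
  updated: d(AS,B)=24, d(AS,F)=27/2, d(AS,M)=45/2, d(AS,N)=29/2
iteration 2: select AS,N (d=29/2, Q=-193/2); attach at lengths (35/4, 23/4); label the merged cluster ANS
  updated: d(ANS,B)=71/4, d(ANS,F)=5, d(ANS,M)=11
iteration 3: select ANS,F (d=5, Q=-167/4); attach at lengths (103/16, -23/16); label the merged cluster AFNS
  updated: d(AFNS,B)=59/8, d(AFNS,M)=17/2
iteration 4: select AFNS,B (d=59/8, Q=-167/8); attach at lengths (87/16, 31/16); label the merged cluster ABFNS
  updated: d(ABFNS,M)=49/16
iteration 5: select ABFNS,M (d=49/16); attach at lengths (49/32, 49/32); label the merged cluster ABFMNS
final tree: (((((A:17/8,S:31/8):35/4,N:23/4):103/16,F:-23/16):87/16,B:31/16):49/32,M:49/32)
total length: 575/16

(((((A:17/8,S:31/8):35/4,N:23/4):103/16,F:-23/16):87/16,B:31/16):49/32,M:49/32)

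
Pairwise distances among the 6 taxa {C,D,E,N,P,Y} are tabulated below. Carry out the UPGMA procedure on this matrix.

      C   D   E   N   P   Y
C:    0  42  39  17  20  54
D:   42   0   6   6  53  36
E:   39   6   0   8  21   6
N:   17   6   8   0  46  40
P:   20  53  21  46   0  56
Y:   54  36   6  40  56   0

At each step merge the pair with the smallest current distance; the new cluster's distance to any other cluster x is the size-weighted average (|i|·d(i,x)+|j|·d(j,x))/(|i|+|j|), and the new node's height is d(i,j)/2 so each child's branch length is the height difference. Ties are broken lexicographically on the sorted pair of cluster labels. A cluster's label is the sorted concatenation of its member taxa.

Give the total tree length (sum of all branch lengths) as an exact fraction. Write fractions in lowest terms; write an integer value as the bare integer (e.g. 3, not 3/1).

iteration 1: select D,E (d=6); attach at lengths (3, 3); label the merged cluster DE
  updated: d(C,DE)=81/2, d(DE,N)=7, d(DE,P)=37, d(DE,Y)=21
iteration 2: select DE,N (d=7); attach at lengths (1/2, 7/2); label the merged cluster DEN
  updated: d(C,DEN)=98/3, d(DEN,P)=40, d(DEN,Y)=82/3
iteration 3: select C,P (d=20); attach at lengths (10, 10); label the merged cluster CP
  updated: d(CP,DEN)=109/3, d(CP,Y)=55
iteration 4: select DEN,Y (d=82/3); attach at lengths (61/6, 41/3); label the merged cluster DENY
  updated: d(CP,DENY)=41
iteration 5: select CP,DENY (d=41); attach at lengths (21/2, 41/6); label the merged cluster CDENPY
final tree: ((C:10,P:10):21/2,(((D:3,E:3):1/2,N:7/2):61/6,Y:41/3):41/6)
total length: 427/6

427/6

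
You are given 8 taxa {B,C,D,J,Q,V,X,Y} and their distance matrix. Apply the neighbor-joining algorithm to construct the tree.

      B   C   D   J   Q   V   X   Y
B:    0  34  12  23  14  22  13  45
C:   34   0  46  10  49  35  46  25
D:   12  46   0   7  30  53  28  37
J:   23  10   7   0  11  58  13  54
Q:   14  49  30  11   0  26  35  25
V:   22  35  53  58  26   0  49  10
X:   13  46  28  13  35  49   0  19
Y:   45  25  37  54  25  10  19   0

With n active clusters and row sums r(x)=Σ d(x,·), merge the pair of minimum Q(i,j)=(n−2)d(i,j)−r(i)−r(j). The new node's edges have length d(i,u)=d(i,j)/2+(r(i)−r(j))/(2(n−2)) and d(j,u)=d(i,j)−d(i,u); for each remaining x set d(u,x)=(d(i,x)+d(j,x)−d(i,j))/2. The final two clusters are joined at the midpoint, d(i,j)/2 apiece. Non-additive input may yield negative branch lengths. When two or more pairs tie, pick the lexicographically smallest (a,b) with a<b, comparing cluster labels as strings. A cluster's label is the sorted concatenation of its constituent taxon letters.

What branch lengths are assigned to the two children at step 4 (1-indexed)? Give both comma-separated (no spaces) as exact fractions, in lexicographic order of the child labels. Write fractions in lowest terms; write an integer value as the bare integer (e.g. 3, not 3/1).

1. join V+Y (d=10, Q=-408) ⇒ VY; edges |V|=49/6, |Y|=11/6
  updated: d(B,VY)=57/2, d(C,VY)=25, d(D,VY)=40, d(J,VY)=51, d(Q,VY)=41/2, d(VY,X)=29
2. join C+VY (d=25, Q=-279) ⇒ CVY; edges |C|=141/10, |VY|=109/10
  updated: d(B,CVY)=75/4, d(CVY,D)=61/2, d(CVY,J)=18, d(CVY,Q)=89/4, d(CVY,X)=25
3. join D+J (d=7, Q=-303/2) ⇒ DJ; edges |D|=127/16, |J|=-15/16
  updated: d(B,DJ)=14, d(CVY,DJ)=83/4, d(DJ,Q)=17, d(DJ,X)=17
4. join B+X (d=13, Q=-443/4) ⇒ BX; edges |B|=35/24, |X|=277/24
  updated: d(BX,CVY)=123/8, d(BX,DJ)=9, d(BX,Q)=18
5. join BX+DJ (d=9, Q=-569/8) ⇒ BDJX; edges |BX|=109/32, |DJ|=179/32
  updated: d(BDJX,CVY)=217/16, d(BDJX,Q)=13
6. join BDJX+CVY (d=217/16, Q=-781/16) ⇒ BCDJVXY; edges |BDJX|=69/32, |CVY|=365/32
  updated: d(BCDJVXY,Q)=347/32
7. join BCDJVXY+Q (d=347/32) ⇒ BCDJQVXY; edges |BCDJVXY|=347/64, |Q|=347/64
final tree: ((((B:35/24,X:277/24):109/32,(D:127/16,J:-15/16):179/32):69/32,(C:141/10,(V:49/6,Y:11/6):109/10):365/32):347/64,Q:347/64)
total length: 2829/32

35/24,277/24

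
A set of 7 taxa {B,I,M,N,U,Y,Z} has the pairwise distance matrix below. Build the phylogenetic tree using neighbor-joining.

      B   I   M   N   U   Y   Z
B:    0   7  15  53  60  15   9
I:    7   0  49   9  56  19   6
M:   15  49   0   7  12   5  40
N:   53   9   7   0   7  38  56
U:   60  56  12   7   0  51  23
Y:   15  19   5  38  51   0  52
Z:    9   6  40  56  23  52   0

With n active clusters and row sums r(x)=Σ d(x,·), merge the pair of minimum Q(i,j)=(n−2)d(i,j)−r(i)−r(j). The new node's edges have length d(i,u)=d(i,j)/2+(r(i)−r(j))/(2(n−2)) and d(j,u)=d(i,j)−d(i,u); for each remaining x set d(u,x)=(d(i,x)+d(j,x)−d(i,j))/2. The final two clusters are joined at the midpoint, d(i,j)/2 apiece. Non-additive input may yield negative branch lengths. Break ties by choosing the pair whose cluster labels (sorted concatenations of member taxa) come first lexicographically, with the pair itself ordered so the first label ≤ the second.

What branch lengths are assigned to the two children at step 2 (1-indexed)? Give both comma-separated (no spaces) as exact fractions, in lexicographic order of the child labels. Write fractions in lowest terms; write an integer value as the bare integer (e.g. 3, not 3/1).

-13/4,37/4

step 1: merge (N,U) at d=7, Q=-344; branch lengths N→-2/5, U→37/5; new cluster NU
  updated: d(B,NU)=53, d(I,NU)=29, d(M,NU)=6, d(NU,Y)=41, d(NU,Z)=36
step 2: merge (M,NU) at d=6, Q=-256; branch lengths M→-13/4, NU→37/4; new cluster MNU
  updated: d(B,MNU)=31, d(I,MNU)=36, d(MNU,Y)=20, d(MNU,Z)=35
step 3: merge (MNU,Y) at d=20, Q=-168; branch lengths MNU→38/3, Y→22/3; new cluster MNUY
  updated: d(B,MNUY)=13, d(I,MNUY)=35/2, d(MNUY,Z)=67/2
step 4: merge (B,MNUY) at d=13, Q=-67; branch lengths B→-9/4, MNUY→61/4; new cluster BMNUY
  updated: d(BMNUY,I)=23/4, d(BMNUY,Z)=59/4
step 5: merge (BMNUY,I) at d=23/4, Q=-53/2; branch lengths BMNUY→29/4, I→-3/2; new cluster BIMNUY
  updated: d(BIMNUY,Z)=15/2
step 6: merge (BIMNUY,Z) at d=15/2; branch lengths BIMNUY→15/4, Z→15/4; new cluster BIMNUYZ
final tree: (((B:-9/4,((M:-13/4,(N:-2/5,U:37/5):37/4):38/3,Y:22/3):61/4):29/4,I:-3/2):15/4,Z:15/4)
total length: 237/4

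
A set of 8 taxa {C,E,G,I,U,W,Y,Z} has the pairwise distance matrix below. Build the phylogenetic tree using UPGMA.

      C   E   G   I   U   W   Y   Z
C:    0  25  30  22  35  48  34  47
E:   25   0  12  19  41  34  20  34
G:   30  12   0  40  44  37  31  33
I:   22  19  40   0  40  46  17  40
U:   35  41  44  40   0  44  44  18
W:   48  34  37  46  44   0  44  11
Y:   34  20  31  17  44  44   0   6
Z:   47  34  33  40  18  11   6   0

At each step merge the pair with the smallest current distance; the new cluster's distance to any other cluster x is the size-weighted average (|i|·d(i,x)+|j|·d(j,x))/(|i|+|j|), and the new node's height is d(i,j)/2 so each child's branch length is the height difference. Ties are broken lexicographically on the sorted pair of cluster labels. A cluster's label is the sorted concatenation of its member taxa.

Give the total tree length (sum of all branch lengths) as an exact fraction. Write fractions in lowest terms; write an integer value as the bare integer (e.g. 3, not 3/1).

1. join Y+Z (d=6) ⇒ YZ; edges |Y|=3, |Z|=3
  updated: d(C,YZ)=81/2, d(E,YZ)=27, d(G,YZ)=32, d(I,YZ)=57/2, d(U,YZ)=31, d(W,YZ)=55/2
2. join E+G (d=12) ⇒ EG; edges |E|=6, |G|=6
  updated: d(C,EG)=55/2, d(EG,I)=59/2, d(EG,U)=85/2, d(EG,W)=71/2, d(EG,YZ)=59/2
3. join C+I (d=22) ⇒ CI; edges |C|=11, |I|=11
  updated: d(CI,EG)=57/2, d(CI,U)=75/2, d(CI,W)=47, d(CI,YZ)=69/2
4. join W+YZ (d=55/2) ⇒ WYZ; edges |W|=55/4, |YZ|=43/4
  updated: d(CI,WYZ)=116/3, d(EG,WYZ)=63/2, d(U,WYZ)=106/3
5. join CI+EG (d=57/2) ⇒ CEGI; edges |CI|=13/4, |EG|=33/4
  updated: d(CEGI,U)=40, d(CEGI,WYZ)=421/12
6. join CEGI+WYZ (d=421/12) ⇒ CEGIWYZ; edges |CEGI|=79/24, |WYZ|=91/24
  updated: d(CEGIWYZ,U)=38
7. join CEGIWYZ+U (d=38) ⇒ CEGIUWYZ; edges |CEGIWYZ|=35/24, |U|=19
final tree: ((((C:11,I:11):13/4,(E:6,G:6):33/4):79/24,(W:55/4,(Y:3,Z:3):43/4):91/24):35/24,U:19)
total length: 2485/24

2485/24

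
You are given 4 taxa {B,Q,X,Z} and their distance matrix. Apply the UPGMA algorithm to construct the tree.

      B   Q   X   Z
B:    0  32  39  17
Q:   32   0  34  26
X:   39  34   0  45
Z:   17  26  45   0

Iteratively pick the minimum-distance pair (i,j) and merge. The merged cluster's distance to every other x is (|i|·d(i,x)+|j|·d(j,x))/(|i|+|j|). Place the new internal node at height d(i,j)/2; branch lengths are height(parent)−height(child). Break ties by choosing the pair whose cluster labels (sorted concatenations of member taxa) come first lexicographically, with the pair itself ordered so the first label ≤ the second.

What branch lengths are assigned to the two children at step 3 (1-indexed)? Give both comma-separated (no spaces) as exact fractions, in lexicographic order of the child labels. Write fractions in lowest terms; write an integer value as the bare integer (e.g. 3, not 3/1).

step 1: merge (B,Z) at d=17; branch lengths B→17/2, Z→17/2; new cluster BZ
  updated: d(BZ,Q)=29, d(BZ,X)=42
step 2: merge (BZ,Q) at d=29; branch lengths BZ→6, Q→29/2; new cluster BQZ
  updated: d(BQZ,X)=118/3
step 3: merge (BQZ,X) at d=118/3; branch lengths BQZ→31/6, X→59/3; new cluster BQXZ
final tree: (((B:17/2,Z:17/2):6,Q:29/2):31/6,X:59/3)
total length: 187/3

31/6,59/3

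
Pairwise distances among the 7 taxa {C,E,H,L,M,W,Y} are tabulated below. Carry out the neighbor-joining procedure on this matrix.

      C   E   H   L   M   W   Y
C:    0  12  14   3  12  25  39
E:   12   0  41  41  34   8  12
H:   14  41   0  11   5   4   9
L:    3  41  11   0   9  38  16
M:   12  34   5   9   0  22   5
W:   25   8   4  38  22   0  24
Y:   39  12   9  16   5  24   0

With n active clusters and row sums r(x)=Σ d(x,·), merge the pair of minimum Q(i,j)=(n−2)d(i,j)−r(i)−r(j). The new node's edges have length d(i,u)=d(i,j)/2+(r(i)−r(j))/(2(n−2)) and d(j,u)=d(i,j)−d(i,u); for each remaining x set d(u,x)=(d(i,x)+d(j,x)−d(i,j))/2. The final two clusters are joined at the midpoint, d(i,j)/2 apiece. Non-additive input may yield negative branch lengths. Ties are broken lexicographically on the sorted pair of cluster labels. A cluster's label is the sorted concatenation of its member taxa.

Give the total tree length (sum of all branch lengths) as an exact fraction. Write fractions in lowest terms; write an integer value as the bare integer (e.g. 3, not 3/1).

691/16

1. join E+W (d=8, Q=-229) ⇒ EW; edges |E|=67/10, |W|=13/10
  updated: d(C,EW)=29/2, d(EW,H)=37/2, d(EW,L)=71/2, d(EW,M)=24, d(EW,Y)=14
2. join C+L (d=3, Q=-145) ⇒ CL; edges |C|=5/2, |L|=1/2
  updated: d(CL,EW)=47/2, d(CL,H)=11, d(CL,M)=9, d(CL,Y)=26
3. join EW+Y (d=14, Q=-92) ⇒ EWY; edges |EW|=34/3, |Y|=8/3
  updated: d(CL,EWY)=71/4, d(EWY,H)=27/4, d(EWY,M)=15/2
4. join CL+M (d=9, Q=-165/4) ⇒ CLM; edges |CL|=137/16, |M|=7/16
  updated: d(CLM,EWY)=65/8, d(CLM,H)=7/2
5. join CLM+EWY (d=65/8, Q=-147/8) ⇒ CELMWY; edges |CLM|=39/16, |EWY|=91/16
  updated: d(CELMWY,H)=17/16
6. join CELMWY+H (d=17/16) ⇒ CEHLMWY; edges |CELMWY|=17/32, |H|=17/32
final tree: ((((C:5/2,L:1/2):137/16,M:7/16):39/16,((E:67/10,W:13/10):34/3,Y:8/3):91/16):17/32,H:17/32)
total length: 691/16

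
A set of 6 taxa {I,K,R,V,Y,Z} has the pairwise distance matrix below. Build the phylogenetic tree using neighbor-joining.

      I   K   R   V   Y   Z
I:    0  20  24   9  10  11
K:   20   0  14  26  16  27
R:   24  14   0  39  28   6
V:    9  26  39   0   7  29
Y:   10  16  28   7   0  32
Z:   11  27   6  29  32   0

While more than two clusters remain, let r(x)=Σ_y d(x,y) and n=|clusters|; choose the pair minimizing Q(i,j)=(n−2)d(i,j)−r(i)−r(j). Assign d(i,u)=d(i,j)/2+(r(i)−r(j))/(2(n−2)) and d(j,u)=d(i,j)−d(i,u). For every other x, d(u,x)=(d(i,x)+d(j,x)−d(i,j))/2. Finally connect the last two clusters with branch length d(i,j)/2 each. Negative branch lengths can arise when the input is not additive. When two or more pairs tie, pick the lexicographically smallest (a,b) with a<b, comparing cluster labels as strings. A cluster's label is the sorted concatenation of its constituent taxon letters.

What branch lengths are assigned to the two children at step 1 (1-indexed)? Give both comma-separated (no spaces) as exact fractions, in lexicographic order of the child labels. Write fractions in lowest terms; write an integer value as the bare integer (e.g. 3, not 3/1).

1. join R+Z (d=6, Q=-192) ⇒ RZ; edges |R|=15/4, |Z|=9/4
  updated: d(I,RZ)=29/2, d(K,RZ)=35/2, d(RZ,V)=31, d(RZ,Y)=27
2. join K+RZ (d=35/2, Q=-117) ⇒ KRZ; edges |K|=7, |RZ|=21/2
  updated: d(I,KRZ)=17/2, d(KRZ,V)=79/4, d(KRZ,Y)=51/4
3. join I+KRZ (d=17/2, Q=-103/2) ⇒ IKRZ; edges |I|=7/8, |KRZ|=61/8
  updated: d(IKRZ,V)=81/8, d(IKRZ,Y)=57/8
4. join IKRZ+V (d=81/8, Q=-97/4) ⇒ IKRVZ; edges |IKRZ|=41/8, |V|=5
  updated: d(IKRVZ,Y)=2
5. join IKRVZ+Y (d=2) ⇒ IKRVYZ; edges |IKRVZ|=1, |Y|=1
final tree: (((I:7/8,(K:7,(R:15/4,Z:9/4):21/2):61/8):41/8,V:5):1,Y:1)
total length: 353/8

15/4,9/4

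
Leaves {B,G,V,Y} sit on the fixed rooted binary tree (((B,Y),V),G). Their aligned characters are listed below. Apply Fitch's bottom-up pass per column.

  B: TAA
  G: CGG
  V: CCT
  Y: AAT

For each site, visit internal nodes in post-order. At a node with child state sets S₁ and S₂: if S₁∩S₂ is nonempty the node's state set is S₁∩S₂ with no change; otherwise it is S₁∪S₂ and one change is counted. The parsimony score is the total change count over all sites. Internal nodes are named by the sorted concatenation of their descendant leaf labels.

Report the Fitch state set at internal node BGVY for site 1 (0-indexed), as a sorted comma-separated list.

A,C,G

[col 0] BY: children B:{T}, Y:{A} ∪→ {A,T}; cost 1
[col 0] BVY: children BY:{A,T}, V:{C} ∪→ {A,C,T}; cost 1
[col 0] BGVY: children BVY:{A,C,T}, G:{C} ∩→ {C}; cost 0
[col 1] BY: children B:{A}, Y:{A} ∩→ {A}; cost 0
[col 1] BVY: children BY:{A}, V:{C} ∪→ {A,C}; cost 1
[col 1] BGVY: children BVY:{A,C}, G:{G} ∪→ {A,C,G}; cost 1
[col 2] BY: children B:{A}, Y:{T} ∪→ {A,T}; cost 1
[col 2] BVY: children BY:{A,T}, V:{T} ∩→ {T}; cost 0
[col 2] BGVY: children BVY:{T}, G:{G} ∪→ {G,T}; cost 1
per-site changes: [2, 2, 2]; total = 6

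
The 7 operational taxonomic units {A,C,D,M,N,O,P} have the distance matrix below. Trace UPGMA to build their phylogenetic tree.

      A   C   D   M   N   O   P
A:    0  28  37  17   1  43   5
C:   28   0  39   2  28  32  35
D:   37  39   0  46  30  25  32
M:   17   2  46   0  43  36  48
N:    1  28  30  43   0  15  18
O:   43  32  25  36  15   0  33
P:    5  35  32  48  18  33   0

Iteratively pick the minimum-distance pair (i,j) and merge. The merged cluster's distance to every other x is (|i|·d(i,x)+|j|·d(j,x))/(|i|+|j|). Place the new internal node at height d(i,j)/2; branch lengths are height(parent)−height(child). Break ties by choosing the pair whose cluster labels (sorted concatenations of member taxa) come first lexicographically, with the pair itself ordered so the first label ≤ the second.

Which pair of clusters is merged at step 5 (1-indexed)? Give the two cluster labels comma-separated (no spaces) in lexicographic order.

ANP,DO

1. join A+N (d=1) ⇒ AN; edges |A|=1/2, |N|=1/2
  updated: d(AN,C)=28, d(AN,D)=67/2, d(AN,M)=30, d(AN,O)=29, d(AN,P)=23/2
2. join C+M (d=2) ⇒ CM; edges |C|=1, |M|=1
  updated: d(AN,CM)=29, d(CM,D)=85/2, d(CM,O)=34, d(CM,P)=83/2
3. join AN+P (d=23/2) ⇒ ANP; edges |AN|=21/4, |P|=23/4
  updated: d(ANP,CM)=199/6, d(ANP,D)=33, d(ANP,O)=91/3
4. join D+O (d=25) ⇒ DO; edges |D|=25/2, |O|=25/2
  updated: d(ANP,DO)=95/3, d(CM,DO)=153/4
5. join ANP+DO (d=95/3) ⇒ ADNOP; edges |ANP|=121/12, |DO|=10/3
  updated: d(ADNOP,CM)=176/5
6. join ADNOP+CM (d=176/5) ⇒ ACDMNOP; edges |ADNOP|=53/30, |CM|=83/5
final tree: ((((A:1/2,N:1/2):21/4,P:23/4):121/12,(D:25/2,O:25/2):10/3):53/30,(C:1,M:1):83/5)
total length: 4247/60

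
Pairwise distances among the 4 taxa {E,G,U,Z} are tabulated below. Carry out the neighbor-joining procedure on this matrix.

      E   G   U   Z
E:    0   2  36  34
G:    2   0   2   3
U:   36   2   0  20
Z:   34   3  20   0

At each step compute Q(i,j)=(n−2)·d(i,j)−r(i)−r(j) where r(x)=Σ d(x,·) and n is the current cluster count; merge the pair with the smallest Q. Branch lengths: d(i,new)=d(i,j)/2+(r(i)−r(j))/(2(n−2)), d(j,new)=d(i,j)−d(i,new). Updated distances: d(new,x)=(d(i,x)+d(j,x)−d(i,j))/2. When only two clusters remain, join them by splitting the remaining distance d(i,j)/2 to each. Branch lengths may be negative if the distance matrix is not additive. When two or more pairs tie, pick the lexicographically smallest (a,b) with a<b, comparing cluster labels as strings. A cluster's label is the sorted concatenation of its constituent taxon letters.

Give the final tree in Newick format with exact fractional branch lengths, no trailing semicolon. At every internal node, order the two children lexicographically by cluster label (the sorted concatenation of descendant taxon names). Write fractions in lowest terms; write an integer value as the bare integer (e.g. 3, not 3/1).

(((E:69/4,G:-61/4):31/4,U:41/4):39/8,Z:39/8)

iteration 1: select E,G (d=2, Q=-75); attach at lengths (69/4, -61/4); label the merged cluster EG
  updated: d(EG,U)=18, d(EG,Z)=35/2
iteration 2: select EG,U (d=18, Q=-111/2); attach at lengths (31/4, 41/4); label the merged cluster EGU
  updated: d(EGU,Z)=39/4
iteration 3: select EGU,Z (d=39/4); attach at lengths (39/8, 39/8); label the merged cluster EGUZ
final tree: (((E:69/4,G:-61/4):31/4,U:41/4):39/8,Z:39/8)
total length: 119/4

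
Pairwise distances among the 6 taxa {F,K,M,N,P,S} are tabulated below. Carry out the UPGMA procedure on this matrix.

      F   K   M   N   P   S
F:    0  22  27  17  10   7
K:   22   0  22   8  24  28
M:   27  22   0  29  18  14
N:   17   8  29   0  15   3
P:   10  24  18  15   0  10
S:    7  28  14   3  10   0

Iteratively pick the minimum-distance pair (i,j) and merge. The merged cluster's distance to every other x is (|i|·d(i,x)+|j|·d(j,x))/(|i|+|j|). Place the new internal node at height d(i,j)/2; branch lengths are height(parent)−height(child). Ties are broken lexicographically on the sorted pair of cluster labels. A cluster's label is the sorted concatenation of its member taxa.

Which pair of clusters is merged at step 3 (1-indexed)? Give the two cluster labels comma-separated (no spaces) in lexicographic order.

step 1: merge (N,S) at d=3; branch lengths N→3/2, S→3/2; new cluster NS
  updated: d(F,NS)=12, d(K,NS)=18, d(M,NS)=43/2, d(NS,P)=25/2
step 2: merge (F,P) at d=10; branch lengths F→5, P→5; new cluster FP
  updated: d(FP,K)=23, d(FP,M)=45/2, d(FP,NS)=49/4
step 3: merge (FP,NS) at d=49/4; branch lengths FP→9/8, NS→37/8; new cluster FNPS
  updated: d(FNPS,K)=41/2, d(FNPS,M)=22
step 4: merge (FNPS,K) at d=41/2; branch lengths FNPS→33/8, K→41/4; new cluster FKNPS
  updated: d(FKNPS,M)=22
step 5: merge (FKNPS,M) at d=22; branch lengths FKNPS→3/4, M→11; new cluster FKMNPS
final tree: ((((F:5,P:5):9/8,(N:3/2,S:3/2):37/8):33/8,K:41/4):3/4,M:11)
total length: 359/8

FP,NS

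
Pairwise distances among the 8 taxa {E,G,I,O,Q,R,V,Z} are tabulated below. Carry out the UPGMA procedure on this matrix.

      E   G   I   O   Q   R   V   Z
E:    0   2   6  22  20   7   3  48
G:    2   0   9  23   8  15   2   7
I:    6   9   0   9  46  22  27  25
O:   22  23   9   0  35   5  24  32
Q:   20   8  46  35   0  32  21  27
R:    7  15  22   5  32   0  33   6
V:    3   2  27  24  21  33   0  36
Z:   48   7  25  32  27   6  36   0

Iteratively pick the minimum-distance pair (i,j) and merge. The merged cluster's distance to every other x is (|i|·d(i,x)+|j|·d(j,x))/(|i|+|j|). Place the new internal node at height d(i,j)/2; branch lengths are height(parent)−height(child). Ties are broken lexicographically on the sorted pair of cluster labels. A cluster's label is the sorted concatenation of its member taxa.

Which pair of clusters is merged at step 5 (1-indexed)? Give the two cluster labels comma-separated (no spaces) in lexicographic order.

OR,Z

step 1: merge (E,G) at d=2; branch lengths E→1, G→1; new cluster EG
  updated: d(EG,I)=15/2, d(EG,O)=45/2, d(EG,Q)=14, d(EG,R)=11, d(EG,V)=5/2, d(EG,Z)=55/2
step 2: merge (EG,V) at d=5/2; branch lengths EG→1/4, V→5/4; new cluster EGV
  updated: d(EGV,I)=14, d(EGV,O)=23, d(EGV,Q)=49/3, d(EGV,R)=55/3, d(EGV,Z)=91/3
step 3: merge (O,R) at d=5; branch lengths O→5/2, R→5/2; new cluster OR
  updated: d(EGV,OR)=62/3, d(I,OR)=31/2, d(OR,Q)=67/2, d(OR,Z)=19
step 4: merge (EGV,I) at d=14; branch lengths EGV→23/4, I→7; new cluster EGIV
  updated: d(EGIV,OR)=155/8, d(EGIV,Q)=95/4, d(EGIV,Z)=29
step 5: merge (OR,Z) at d=19; branch lengths OR→7, Z→19/2; new cluster ORZ
  updated: d(EGIV,ORZ)=271/12, d(ORZ,Q)=94/3
step 6: merge (EGIV,ORZ) at d=271/12; branch lengths EGIV→103/24, ORZ→43/24; new cluster EGIORVZ
  updated: d(EGIORVZ,Q)=27
step 7: merge (EGIORVZ,Q) at d=27; branch lengths EGIORVZ→53/24, Q→27/2; new cluster EGIOQRVZ
final tree: (((((E:1,G:1):1/4,V:5/4):23/4,I:7):103/24,((O:5/2,R:5/2):7,Z:19/2):43/24):53/24,Q:27/2)
total length: 1429/24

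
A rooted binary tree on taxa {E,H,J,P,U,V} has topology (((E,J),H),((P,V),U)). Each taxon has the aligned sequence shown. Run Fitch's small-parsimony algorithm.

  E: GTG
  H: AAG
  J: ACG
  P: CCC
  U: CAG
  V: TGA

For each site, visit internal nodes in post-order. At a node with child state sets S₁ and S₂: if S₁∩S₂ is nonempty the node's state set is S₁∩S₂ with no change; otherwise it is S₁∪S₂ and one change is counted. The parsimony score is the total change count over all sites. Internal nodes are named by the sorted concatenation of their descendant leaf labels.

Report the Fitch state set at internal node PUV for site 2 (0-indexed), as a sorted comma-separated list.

[col 0] EJ: children E:{G}, J:{A} ∪→ {A,G}; cost 1
[col 0] EHJ: children EJ:{A,G}, H:{A} ∩→ {A}; cost 0
[col 0] PV: children P:{C}, V:{T} ∪→ {C,T}; cost 1
[col 0] PUV: children PV:{C,T}, U:{C} ∩→ {C}; cost 0
[col 0] EHJPUV: children EHJ:{A}, PUV:{C} ∪→ {A,C}; cost 1
[col 1] EJ: children E:{T}, J:{C} ∪→ {C,T}; cost 1
[col 1] EHJ: children EJ:{C,T}, H:{A} ∪→ {A,C,T}; cost 1
[col 1] PV: children P:{C}, V:{G} ∪→ {C,G}; cost 1
[col 1] PUV: children PV:{C,G}, U:{A} ∪→ {A,C,G}; cost 1
[col 1] EHJPUV: children EHJ:{A,C,T}, PUV:{A,C,G} ∩→ {A,C}; cost 0
[col 2] EJ: children E:{G}, J:{G} ∩→ {G}; cost 0
[col 2] EHJ: children EJ:{G}, H:{G} ∩→ {G}; cost 0
[col 2] PV: children P:{C}, V:{A} ∪→ {A,C}; cost 1
[col 2] PUV: children PV:{A,C}, U:{G} ∪→ {A,C,G}; cost 1
[col 2] EHJPUV: children EHJ:{G}, PUV:{A,C,G} ∩→ {G}; cost 0
per-site changes: [3, 4, 2]; total = 9

A,C,G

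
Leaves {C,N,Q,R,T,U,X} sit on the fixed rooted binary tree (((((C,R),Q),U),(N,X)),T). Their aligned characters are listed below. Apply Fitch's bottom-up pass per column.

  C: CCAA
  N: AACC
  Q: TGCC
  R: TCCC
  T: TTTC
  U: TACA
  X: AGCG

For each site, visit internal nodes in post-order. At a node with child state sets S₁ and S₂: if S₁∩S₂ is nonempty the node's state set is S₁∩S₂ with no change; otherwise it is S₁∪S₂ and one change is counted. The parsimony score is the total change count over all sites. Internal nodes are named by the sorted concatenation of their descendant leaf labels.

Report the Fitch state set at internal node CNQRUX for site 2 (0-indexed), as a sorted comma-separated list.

C

site 0, node CR: C={C} ∪ R={T} → {C,T} (+1)
site 0, node CQR: CR={C,T} ∩ Q={T} → {T} (+0)
site 0, node CQRU: CQR={T} ∩ U={T} → {T} (+0)
site 0, node NX: N={A} ∩ X={A} → {A} (+0)
site 0, node CNQRUX: CQRU={T} ∪ NX={A} → {A,T} (+1)
site 0, node CNQRTUX: CNQRUX={A,T} ∩ T={T} → {T} (+0)
site 1, node CR: C={C} ∩ R={C} → {C} (+0)
site 1, node CQR: CR={C} ∪ Q={G} → {C,G} (+1)
site 1, node CQRU: CQR={C,G} ∪ U={A} → {A,C,G} (+1)
site 1, node NX: N={A} ∪ X={G} → {A,G} (+1)
site 1, node CNQRUX: CQRU={A,C,G} ∩ NX={A,G} → {A,G} (+0)
site 1, node CNQRTUX: CNQRUX={A,G} ∪ T={T} → {A,G,T} (+1)
site 2, node CR: C={A} ∪ R={C} → {A,C} (+1)
site 2, node CQR: CR={A,C} ∩ Q={C} → {C} (+0)
site 2, node CQRU: CQR={C} ∩ U={C} → {C} (+0)
site 2, node NX: N={C} ∩ X={C} → {C} (+0)
site 2, node CNQRUX: CQRU={C} ∩ NX={C} → {C} (+0)
site 2, node CNQRTUX: CNQRUX={C} ∪ T={T} → {C,T} (+1)
site 3, node CR: C={A} ∪ R={C} → {A,C} (+1)
site 3, node CQR: CR={A,C} ∩ Q={C} → {C} (+0)
site 3, node CQRU: CQR={C} ∪ U={A} → {A,C} (+1)
site 3, node NX: N={C} ∪ X={G} → {C,G} (+1)
site 3, node CNQRUX: CQRU={A,C} ∩ NX={C,G} → {C} (+0)
site 3, node CNQRTUX: CNQRUX={C} ∩ T={C} → {C} (+0)
per-site changes: [2, 4, 2, 3]; total = 11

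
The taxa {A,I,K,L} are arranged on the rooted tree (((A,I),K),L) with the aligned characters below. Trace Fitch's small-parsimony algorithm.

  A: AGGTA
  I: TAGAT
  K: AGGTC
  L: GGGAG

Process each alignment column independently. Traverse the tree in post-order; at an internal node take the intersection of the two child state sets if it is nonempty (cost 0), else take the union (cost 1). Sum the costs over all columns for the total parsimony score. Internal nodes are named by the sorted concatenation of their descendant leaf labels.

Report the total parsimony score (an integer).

8

[col 0] AI: children A:{A}, I:{T} ∪→ {A,T}; cost 1
[col 0] AIK: children AI:{A,T}, K:{A} ∩→ {A}; cost 0
[col 0] AIKL: children AIK:{A}, L:{G} ∪→ {A,G}; cost 1
[col 1] AI: children A:{G}, I:{A} ∪→ {A,G}; cost 1
[col 1] AIK: children AI:{A,G}, K:{G} ∩→ {G}; cost 0
[col 1] AIKL: children AIK:{G}, L:{G} ∩→ {G}; cost 0
[col 2] AI: children A:{G}, I:{G} ∩→ {G}; cost 0
[col 2] AIK: children AI:{G}, K:{G} ∩→ {G}; cost 0
[col 2] AIKL: children AIK:{G}, L:{G} ∩→ {G}; cost 0
[col 3] AI: children A:{T}, I:{A} ∪→ {A,T}; cost 1
[col 3] AIK: children AI:{A,T}, K:{T} ∩→ {T}; cost 0
[col 3] AIKL: children AIK:{T}, L:{A} ∪→ {A,T}; cost 1
[col 4] AI: children A:{A}, I:{T} ∪→ {A,T}; cost 1
[col 4] AIK: children AI:{A,T}, K:{C} ∪→ {A,C,T}; cost 1
[col 4] AIKL: children AIK:{A,C,T}, L:{G} ∪→ {A,C,G,T}; cost 1
per-site changes: [2, 1, 0, 2, 3]; total = 8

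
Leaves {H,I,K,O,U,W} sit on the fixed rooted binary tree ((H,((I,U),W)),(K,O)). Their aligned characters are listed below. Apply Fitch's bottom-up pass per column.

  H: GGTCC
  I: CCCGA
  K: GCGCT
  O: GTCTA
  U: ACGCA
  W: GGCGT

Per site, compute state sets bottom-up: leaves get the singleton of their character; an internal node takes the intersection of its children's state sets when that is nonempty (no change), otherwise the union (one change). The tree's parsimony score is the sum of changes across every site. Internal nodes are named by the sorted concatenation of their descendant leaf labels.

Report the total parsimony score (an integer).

[col 0] IU: children I:{C}, U:{A} ∪→ {A,C}; cost 1
[col 0] IUW: children IU:{A,C}, W:{G} ∪→ {A,C,G}; cost 1
[col 0] HIUW: children H:{G}, IUW:{A,C,G} ∩→ {G}; cost 0
[col 0] KO: children K:{G}, O:{G} ∩→ {G}; cost 0
[col 0] HIKOUW: children HIUW:{G}, KO:{G} ∩→ {G}; cost 0
[col 1] IU: children I:{C}, U:{C} ∩→ {C}; cost 0
[col 1] IUW: children IU:{C}, W:{G} ∪→ {C,G}; cost 1
[col 1] HIUW: children H:{G}, IUW:{C,G} ∩→ {G}; cost 0
[col 1] KO: children K:{C}, O:{T} ∪→ {C,T}; cost 1
[col 1] HIKOUW: children HIUW:{G}, KO:{C,T} ∪→ {C,G,T}; cost 1
[col 2] IU: children I:{C}, U:{G} ∪→ {C,G}; cost 1
[col 2] IUW: children IU:{C,G}, W:{C} ∩→ {C}; cost 0
[col 2] HIUW: children H:{T}, IUW:{C} ∪→ {C,T}; cost 1
[col 2] KO: children K:{G}, O:{C} ∪→ {C,G}; cost 1
[col 2] HIKOUW: children HIUW:{C,T}, KO:{C,G} ∩→ {C}; cost 0
[col 3] IU: children I:{G}, U:{C} ∪→ {C,G}; cost 1
[col 3] IUW: children IU:{C,G}, W:{G} ∩→ {G}; cost 0
[col 3] HIUW: children H:{C}, IUW:{G} ∪→ {C,G}; cost 1
[col 3] KO: children K:{C}, O:{T} ∪→ {C,T}; cost 1
[col 3] HIKOUW: children HIUW:{C,G}, KO:{C,T} ∩→ {C}; cost 0
[col 4] IU: children I:{A}, U:{A} ∩→ {A}; cost 0
[col 4] IUW: children IU:{A}, W:{T} ∪→ {A,T}; cost 1
[col 4] HIUW: children H:{C}, IUW:{A,T} ∪→ {A,C,T}; cost 1
[col 4] KO: children K:{T}, O:{A} ∪→ {A,T}; cost 1
[col 4] HIKOUW: children HIUW:{A,C,T}, KO:{A,T} ∩→ {A,T}; cost 0
per-site changes: [2, 3, 3, 3, 3]; total = 14

14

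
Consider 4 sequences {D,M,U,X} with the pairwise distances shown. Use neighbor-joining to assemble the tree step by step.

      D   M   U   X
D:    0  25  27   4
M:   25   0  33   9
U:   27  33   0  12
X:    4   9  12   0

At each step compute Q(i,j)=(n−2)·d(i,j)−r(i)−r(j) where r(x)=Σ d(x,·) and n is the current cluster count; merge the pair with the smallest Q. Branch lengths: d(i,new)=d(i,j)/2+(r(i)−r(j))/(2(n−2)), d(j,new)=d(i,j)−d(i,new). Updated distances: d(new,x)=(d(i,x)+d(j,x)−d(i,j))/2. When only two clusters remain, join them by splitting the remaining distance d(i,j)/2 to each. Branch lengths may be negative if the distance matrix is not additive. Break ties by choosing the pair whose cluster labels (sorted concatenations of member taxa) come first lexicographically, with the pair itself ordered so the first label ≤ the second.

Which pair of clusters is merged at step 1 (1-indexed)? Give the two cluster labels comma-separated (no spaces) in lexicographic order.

iteration 1: select D,U (d=27, Q=-74); attach at lengths (19/2, 35/2); label the merged cluster DU
  updated: d(DU,M)=31/2, d(DU,X)=-11/2
iteration 2: select DU,M (d=31/2, Q=-19); attach at lengths (1/2, 15); label the merged cluster DMU
  updated: d(DMU,X)=-6
iteration 3: select DMU,X (d=-6); attach at lengths (-3, -3); label the merged cluster DMUX
final tree: (((D:19/2,U:35/2):1/2,M:15):-3,X:-3)
total length: 73/2

D,U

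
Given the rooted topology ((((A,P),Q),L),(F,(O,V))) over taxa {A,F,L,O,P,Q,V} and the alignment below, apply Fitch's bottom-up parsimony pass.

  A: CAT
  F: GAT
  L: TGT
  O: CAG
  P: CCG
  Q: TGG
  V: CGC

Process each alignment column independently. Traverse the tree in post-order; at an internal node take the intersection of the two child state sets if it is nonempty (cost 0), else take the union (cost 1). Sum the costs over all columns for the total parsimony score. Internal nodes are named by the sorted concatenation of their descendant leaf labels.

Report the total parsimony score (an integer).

11

[col 0] AP: children A:{C}, P:{C} ∩→ {C}; cost 0
[col 0] APQ: children AP:{C}, Q:{T} ∪→ {C,T}; cost 1
[col 0] ALPQ: children APQ:{C,T}, L:{T} ∩→ {T}; cost 0
[col 0] OV: children O:{C}, V:{C} ∩→ {C}; cost 0
[col 0] FOV: children F:{G}, OV:{C} ∪→ {C,G}; cost 1
[col 0] AFLOPQV: children ALPQ:{T}, FOV:{C,G} ∪→ {C,G,T}; cost 1
[col 1] AP: children A:{A}, P:{C} ∪→ {A,C}; cost 1
[col 1] APQ: children AP:{A,C}, Q:{G} ∪→ {A,C,G}; cost 1
[col 1] ALPQ: children APQ:{A,C,G}, L:{G} ∩→ {G}; cost 0
[col 1] OV: children O:{A}, V:{G} ∪→ {A,G}; cost 1
[col 1] FOV: children F:{A}, OV:{A,G} ∩→ {A}; cost 0
[col 1] AFLOPQV: children ALPQ:{G}, FOV:{A} ∪→ {A,G}; cost 1
[col 2] AP: children A:{T}, P:{G} ∪→ {G,T}; cost 1
[col 2] APQ: children AP:{G,T}, Q:{G} ∩→ {G}; cost 0
[col 2] ALPQ: children APQ:{G}, L:{T} ∪→ {G,T}; cost 1
[col 2] OV: children O:{G}, V:{C} ∪→ {C,G}; cost 1
[col 2] FOV: children F:{T}, OV:{C,G} ∪→ {C,G,T}; cost 1
[col 2] AFLOPQV: children ALPQ:{G,T}, FOV:{C,G,T} ∩→ {G,T}; cost 0
per-site changes: [3, 4, 4]; total = 11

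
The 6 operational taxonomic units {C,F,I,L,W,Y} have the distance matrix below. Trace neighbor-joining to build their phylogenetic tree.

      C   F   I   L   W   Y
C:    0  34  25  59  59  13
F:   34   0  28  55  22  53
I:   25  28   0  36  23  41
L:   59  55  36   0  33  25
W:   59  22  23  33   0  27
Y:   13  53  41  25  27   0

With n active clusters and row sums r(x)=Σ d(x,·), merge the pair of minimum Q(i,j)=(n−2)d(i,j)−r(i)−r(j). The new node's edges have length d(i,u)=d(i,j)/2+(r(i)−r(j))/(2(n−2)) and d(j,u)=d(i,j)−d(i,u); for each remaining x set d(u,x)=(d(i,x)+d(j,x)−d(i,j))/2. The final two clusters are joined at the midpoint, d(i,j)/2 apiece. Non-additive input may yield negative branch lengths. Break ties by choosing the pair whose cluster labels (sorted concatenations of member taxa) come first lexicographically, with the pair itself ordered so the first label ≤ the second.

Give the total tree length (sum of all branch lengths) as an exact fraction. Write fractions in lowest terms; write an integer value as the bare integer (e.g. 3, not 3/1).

1445/16

iteration 1: select C,Y (d=13, Q=-297); attach at lengths (83/8, 21/8); label the merged cluster CY
  updated: d(CY,F)=37, d(CY,I)=53/2, d(CY,L)=71/2, d(CY,W)=73/2
iteration 2: select F,W (d=22, Q=-381/2); attach at lengths (187/12, 77/12); label the merged cluster FW
  updated: d(CY,FW)=103/4, d(FW,I)=29/2, d(FW,L)=33
iteration 3: select CY,L (d=71/2, Q=-485/4); attach at lengths (217/16, 351/16); label the merged cluster CLY
  updated: d(CLY,FW)=93/8, d(CLY,I)=27/2
iteration 4: select CLY,FW (d=93/8, Q=-317/8); attach at lengths (85/16, 101/16); label the merged cluster CFLWY
  updated: d(CFLWY,I)=131/16
iteration 5: select CFLWY,I (d=131/16); attach at lengths (131/32, 131/32); label the merged cluster CFILWY
final tree: ((((C:83/8,Y:21/8):217/16,L:351/16):85/16,(F:187/12,W:77/12):101/16):131/32,I:131/32)
total length: 1445/16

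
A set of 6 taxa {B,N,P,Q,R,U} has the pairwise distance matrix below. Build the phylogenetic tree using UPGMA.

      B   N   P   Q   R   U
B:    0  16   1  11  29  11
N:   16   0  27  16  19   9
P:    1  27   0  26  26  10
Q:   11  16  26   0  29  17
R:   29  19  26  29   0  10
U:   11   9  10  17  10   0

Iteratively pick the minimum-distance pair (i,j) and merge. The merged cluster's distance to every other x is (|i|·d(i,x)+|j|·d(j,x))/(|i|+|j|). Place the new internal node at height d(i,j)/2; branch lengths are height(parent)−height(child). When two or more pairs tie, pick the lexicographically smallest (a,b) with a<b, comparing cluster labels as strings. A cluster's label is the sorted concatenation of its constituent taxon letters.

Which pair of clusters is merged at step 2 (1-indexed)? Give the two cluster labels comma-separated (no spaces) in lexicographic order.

N,U

step 1: merge (B,P) at d=1; branch lengths B→1/2, P→1/2; new cluster BP
  updated: d(BP,N)=43/2, d(BP,Q)=37/2, d(BP,R)=55/2, d(BP,U)=21/2
step 2: merge (N,U) at d=9; branch lengths N→9/2, U→9/2; new cluster NU
  updated: d(BP,NU)=16, d(NU,Q)=33/2, d(NU,R)=29/2
step 3: merge (NU,R) at d=29/2; branch lengths NU→11/4, R→29/4; new cluster NRU
  updated: d(BP,NRU)=119/6, d(NRU,Q)=62/3
step 4: merge (BP,Q) at d=37/2; branch lengths BP→35/4, Q→37/4; new cluster BPQ
  updated: d(BPQ,NRU)=181/9
step 5: merge (BPQ,NRU) at d=181/9; branch lengths BPQ→29/36, NRU→101/36; new cluster BNPQRU
final tree: (((B:1/2,P:1/2):35/4,Q:37/4):29/36,((N:9/2,U:9/2):11/4,R:29/4):101/36)
total length: 749/18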